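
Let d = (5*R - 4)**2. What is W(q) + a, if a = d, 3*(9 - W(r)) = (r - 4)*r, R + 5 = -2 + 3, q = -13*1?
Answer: 1534/3 ≈ 511.33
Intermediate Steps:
q = -13
R = -4 (R = -5 + (-2 + 3) = -5 + 1 = -4)
W(r) = 9 - r*(-4 + r)/3 (W(r) = 9 - (r - 4)*r/3 = 9 - (-4 + r)*r/3 = 9 - r*(-4 + r)/3)
d = 576 (d = (5*(-4) - 4)**2 = (-20 - 4)**2 = (-24)**2 = 576)
a = 576
W(q) + a = (9 - 1/3*(-13)**2 + (4/3)*(-13)) + 576 = (9 - 1/3*169 - 52/3) + 576 = (9 - 169/3 - 52/3) + 576 = -194/3 + 576 = 1534/3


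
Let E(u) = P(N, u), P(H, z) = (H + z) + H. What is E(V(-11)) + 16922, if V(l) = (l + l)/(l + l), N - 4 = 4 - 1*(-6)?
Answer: 16951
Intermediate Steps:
N = 14 (N = 4 + (4 - 1*(-6)) = 4 + (4 + 6) = 4 + 10 = 14)
P(H, z) = z + 2*H
V(l) = 1 (V(l) = (2*l)/((2*l)) = (2*l)*(1/(2*l)) = 1)
E(u) = 28 + u (E(u) = u + 2*14 = u + 28 = 28 + u)
E(V(-11)) + 16922 = (28 + 1) + 16922 = 29 + 16922 = 16951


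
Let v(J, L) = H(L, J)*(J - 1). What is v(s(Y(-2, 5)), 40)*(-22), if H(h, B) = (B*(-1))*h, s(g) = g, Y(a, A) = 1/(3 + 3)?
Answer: -1100/9 ≈ -122.22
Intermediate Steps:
Y(a, A) = ⅙ (Y(a, A) = 1/6 = ⅙)
H(h, B) = -B*h (H(h, B) = (-B)*h = -B*h)
v(J, L) = -J*L*(-1 + J) (v(J, L) = (-J*L)*(J - 1) = (-J*L)*(-1 + J) = -J*L*(-1 + J))
v(s(Y(-2, 5)), 40)*(-22) = ((⅙)*40*(1 - 1*⅙))*(-22) = ((⅙)*40*(1 - ⅙))*(-22) = ((⅙)*40*(⅚))*(-22) = (50/9)*(-22) = -1100/9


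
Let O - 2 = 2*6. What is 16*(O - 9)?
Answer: 80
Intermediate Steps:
O = 14 (O = 2 + 2*6 = 2 + 12 = 14)
16*(O - 9) = 16*(14 - 9) = 16*5 = 80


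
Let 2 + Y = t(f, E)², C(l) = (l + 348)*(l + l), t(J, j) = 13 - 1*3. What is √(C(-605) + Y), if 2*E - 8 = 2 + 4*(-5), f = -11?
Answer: 2*√77767 ≈ 557.73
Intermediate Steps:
E = -5 (E = 4 + (2 + 4*(-5))/2 = 4 + (2 - 20)/2 = 4 + (½)*(-18) = 4 - 9 = -5)
t(J, j) = 10 (t(J, j) = 13 - 3 = 10)
C(l) = 2*l*(348 + l) (C(l) = (348 + l)*(2*l) = 2*l*(348 + l))
Y = 98 (Y = -2 + 10² = -2 + 100 = 98)
√(C(-605) + Y) = √(2*(-605)*(348 - 605) + 98) = √(2*(-605)*(-257) + 98) = √(310970 + 98) = √311068 = 2*√77767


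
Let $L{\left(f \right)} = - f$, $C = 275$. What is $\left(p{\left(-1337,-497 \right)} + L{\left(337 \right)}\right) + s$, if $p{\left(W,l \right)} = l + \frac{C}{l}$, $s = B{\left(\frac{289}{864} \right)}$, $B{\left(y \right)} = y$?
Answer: $- \frac{358220239}{429408} \approx -834.22$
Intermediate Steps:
$s = \frac{289}{864} \approx 0.33449$
$p{\left(W,l \right)} = l + \frac{275}{l}$
$\left(p{\left(-1337,-497 \right)} + L{\left(337 \right)}\right) + s = \left(\left(-497 + \frac{275}{-497}\right) - 337\right) + \frac{289}{864} = \left(\left(-497 + 275 \left(- \frac{1}{497}\right)\right) - 337\right) + \frac{289}{864} = \left(\left(-497 - \frac{275}{497}\right) - 337\right) + \frac{289}{864} = \left(- \frac{247284}{497} - 337\right) + \frac{289}{864} = - \frac{414773}{497} + \frac{289}{864} = - \frac{358220239}{429408}$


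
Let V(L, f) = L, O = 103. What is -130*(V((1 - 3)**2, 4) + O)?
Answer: -13910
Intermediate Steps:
-130*(V((1 - 3)**2, 4) + O) = -130*((1 - 3)**2 + 103) = -130*((-2)**2 + 103) = -130*(4 + 103) = -130*107 = -13910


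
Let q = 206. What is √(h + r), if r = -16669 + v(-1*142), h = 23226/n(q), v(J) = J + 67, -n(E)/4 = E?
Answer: I*√711744523/206 ≈ 129.51*I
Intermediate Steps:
n(E) = -4*E
v(J) = 67 + J
h = -11613/412 (h = 23226/((-4*206)) = 23226/(-824) = 23226*(-1/824) = -11613/412 ≈ -28.187)
r = -16744 (r = -16669 + (67 - 1*142) = -16669 + (67 - 142) = -16669 - 75 = -16744)
√(h + r) = √(-11613/412 - 16744) = √(-6910141/412) = I*√711744523/206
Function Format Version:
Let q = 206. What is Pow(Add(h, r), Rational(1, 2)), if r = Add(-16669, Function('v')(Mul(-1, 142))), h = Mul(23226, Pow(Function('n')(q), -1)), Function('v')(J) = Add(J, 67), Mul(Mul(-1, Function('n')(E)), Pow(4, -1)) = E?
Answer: Mul(Rational(1, 206), I, Pow(711744523, Rational(1, 2))) ≈ Mul(129.51, I)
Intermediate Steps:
Function('n')(E) = Mul(-4, E)
Function('v')(J) = Add(67, J)
h = Rational(-11613, 412) (h = Mul(23226, Pow(Mul(-4, 206), -1)) = Mul(23226, Pow(-824, -1)) = Mul(23226, Rational(-1, 824)) = Rational(-11613, 412) ≈ -28.187)
r = -16744 (r = Add(-16669, Add(67, Mul(-1, 142))) = Add(-16669, Add(67, -142)) = Add(-16669, -75) = -16744)
Pow(Add(h, r), Rational(1, 2)) = Pow(Add(Rational(-11613, 412), -16744), Rational(1, 2)) = Pow(Rational(-6910141, 412), Rational(1, 2)) = Mul(Rational(1, 206), I, Pow(711744523, Rational(1, 2)))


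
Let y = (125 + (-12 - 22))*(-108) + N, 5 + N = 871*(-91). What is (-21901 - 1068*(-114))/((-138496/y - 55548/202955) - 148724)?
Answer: -902756524078635/1344607515591656 ≈ -0.67139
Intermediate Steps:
N = -79266 (N = -5 + 871*(-91) = -5 - 79261 = -79266)
y = -89094 (y = (125 + (-12 - 22))*(-108) - 79266 = (125 - 34)*(-108) - 79266 = 91*(-108) - 79266 = -9828 - 79266 = -89094)
(-21901 - 1068*(-114))/((-138496/y - 55548/202955) - 148724) = (-21901 - 1068*(-114))/((-138496/(-89094) - 55548/202955) - 148724) = (-21901 + 121752)/((-138496*(-1/89094) - 55548*1/202955) - 148724) = 99851/((69248/44547 - 55548/202955) - 148724) = 99851/(11579731084/9041036385 - 148724) = 99851/(-1344607515591656/9041036385) = 99851*(-9041036385/1344607515591656) = -902756524078635/1344607515591656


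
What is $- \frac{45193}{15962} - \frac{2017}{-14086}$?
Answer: $- \frac{151098311}{56210183} \approx -2.6881$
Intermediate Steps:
$- \frac{45193}{15962} - \frac{2017}{-14086} = \left(-45193\right) \frac{1}{15962} - - \frac{2017}{14086} = - \frac{45193}{15962} + \frac{2017}{14086} = - \frac{151098311}{56210183}$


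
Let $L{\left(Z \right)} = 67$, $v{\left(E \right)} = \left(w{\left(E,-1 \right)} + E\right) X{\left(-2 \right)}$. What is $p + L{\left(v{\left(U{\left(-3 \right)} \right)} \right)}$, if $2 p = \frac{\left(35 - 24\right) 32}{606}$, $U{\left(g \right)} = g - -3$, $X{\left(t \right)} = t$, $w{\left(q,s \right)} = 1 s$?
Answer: $\frac{20389}{303} \approx 67.29$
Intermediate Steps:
$w{\left(q,s \right)} = s$
$U{\left(g \right)} = 3 + g$ ($U{\left(g \right)} = g + 3 = 3 + g$)
$v{\left(E \right)} = 2 - 2 E$ ($v{\left(E \right)} = \left(-1 + E\right) \left(-2\right) = 2 - 2 E$)
$p = \frac{88}{303}$ ($p = \frac{\left(35 - 24\right) 32 \cdot \frac{1}{606}}{2} = \frac{11 \cdot 32 \cdot \frac{1}{606}}{2} = \frac{352 \cdot \frac{1}{606}}{2} = \frac{1}{2} \cdot \frac{176}{303} = \frac{88}{303} \approx 0.29043$)
$p + L{\left(v{\left(U{\left(-3 \right)} \right)} \right)} = \frac{88}{303} + 67 = \frac{20389}{303}$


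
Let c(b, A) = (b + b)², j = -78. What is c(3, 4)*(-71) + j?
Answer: -2634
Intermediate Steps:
c(b, A) = 4*b² (c(b, A) = (2*b)² = 4*b²)
c(3, 4)*(-71) + j = (4*3²)*(-71) - 78 = (4*9)*(-71) - 78 = 36*(-71) - 78 = -2556 - 78 = -2634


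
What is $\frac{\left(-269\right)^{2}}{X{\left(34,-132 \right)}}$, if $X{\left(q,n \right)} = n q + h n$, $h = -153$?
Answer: $\frac{72361}{15708} \approx 4.6066$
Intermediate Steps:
$X{\left(q,n \right)} = - 153 n + n q$ ($X{\left(q,n \right)} = n q - 153 n = - 153 n + n q$)
$\frac{\left(-269\right)^{2}}{X{\left(34,-132 \right)}} = \frac{\left(-269\right)^{2}}{\left(-132\right) \left(-153 + 34\right)} = \frac{72361}{\left(-132\right) \left(-119\right)} = \frac{72361}{15708}$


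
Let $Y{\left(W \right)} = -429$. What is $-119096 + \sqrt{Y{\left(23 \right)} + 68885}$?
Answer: $-119096 + 2 \sqrt{17114} \approx -1.1883 \cdot 10^{5}$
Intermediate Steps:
$-119096 + \sqrt{Y{\left(23 \right)} + 68885} = -119096 + \sqrt{-429 + 68885} = -119096 + \sqrt{68456} = -119096 + 2 \sqrt{17114}$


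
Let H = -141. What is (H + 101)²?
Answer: 1600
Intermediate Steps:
(H + 101)² = (-141 + 101)² = (-40)² = 1600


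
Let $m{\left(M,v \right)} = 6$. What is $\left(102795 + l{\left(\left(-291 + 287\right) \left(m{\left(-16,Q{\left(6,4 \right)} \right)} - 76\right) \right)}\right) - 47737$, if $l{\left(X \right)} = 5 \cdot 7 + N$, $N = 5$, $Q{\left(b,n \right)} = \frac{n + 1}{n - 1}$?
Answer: $55098$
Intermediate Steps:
$Q{\left(b,n \right)} = \frac{1 + n}{-1 + n}$
$l{\left(X \right)} = 40$ ($l{\left(X \right)} = 5 \cdot 7 + 5 = 35 + 5 = 40$)
$\left(102795 + l{\left(\left(-291 + 287\right) \left(m{\left(-16,Q{\left(6,4 \right)} \right)} - 76\right) \right)}\right) - 47737 = \left(102795 + 40\right) - 47737 = 102835 - 47737 = 55098$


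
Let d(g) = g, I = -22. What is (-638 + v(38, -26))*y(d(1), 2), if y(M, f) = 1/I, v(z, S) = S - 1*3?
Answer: 667/22 ≈ 30.318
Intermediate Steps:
v(z, S) = -3 + S (v(z, S) = S - 3 = -3 + S)
y(M, f) = -1/22 (y(M, f) = 1/(-22) = -1/22)
(-638 + v(38, -26))*y(d(1), 2) = (-638 + (-3 - 26))*(-1/22) = (-638 - 29)*(-1/22) = -667*(-1/22) = 667/22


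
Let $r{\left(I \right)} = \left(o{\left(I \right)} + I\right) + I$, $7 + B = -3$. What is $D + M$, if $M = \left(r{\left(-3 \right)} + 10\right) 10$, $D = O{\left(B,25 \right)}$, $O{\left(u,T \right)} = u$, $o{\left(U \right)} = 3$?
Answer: $60$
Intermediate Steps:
$B = -10$ ($B = -7 - 3 = -10$)
$D = -10$
$r{\left(I \right)} = 3 + 2 I$ ($r{\left(I \right)} = \left(3 + I\right) + I = 3 + 2 I$)
$M = 70$ ($M = \left(\left(3 + 2 \left(-3\right)\right) + 10\right) 10 = \left(\left(3 - 6\right) + 10\right) 10 = \left(-3 + 10\right) 10 = 7 \cdot 10 = 70$)
$D + M = -10 + 70 = 60$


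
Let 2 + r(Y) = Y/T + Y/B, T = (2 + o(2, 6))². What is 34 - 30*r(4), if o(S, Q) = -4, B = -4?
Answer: 94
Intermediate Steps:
T = 4 (T = (2 - 4)² = (-2)² = 4)
r(Y) = -2 (r(Y) = -2 + (Y/4 + Y/(-4)) = -2 + (Y*(¼) + Y*(-¼)) = -2 + (Y/4 - Y/4) = -2 + 0 = -2)
34 - 30*r(4) = 34 - 30*(-2) = 34 + 60 = 94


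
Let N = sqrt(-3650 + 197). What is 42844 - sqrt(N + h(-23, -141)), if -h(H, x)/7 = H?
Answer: 42844 - sqrt(161 + I*sqrt(3453)) ≈ 42831.0 - 2.2791*I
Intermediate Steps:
h(H, x) = -7*H
N = I*sqrt(3453) (N = sqrt(-3453) = I*sqrt(3453) ≈ 58.762*I)
42844 - sqrt(N + h(-23, -141)) = 42844 - sqrt(I*sqrt(3453) - 7*(-23)) = 42844 - sqrt(I*sqrt(3453) + 161) = 42844 - sqrt(161 + I*sqrt(3453))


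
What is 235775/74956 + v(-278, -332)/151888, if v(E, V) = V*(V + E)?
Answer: 3186967645/711557308 ≈ 4.4789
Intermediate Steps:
v(E, V) = V*(E + V)
235775/74956 + v(-278, -332)/151888 = 235775/74956 - 332*(-278 - 332)/151888 = 235775*(1/74956) - 332*(-610)*(1/151888) = 235775/74956 + 202520*(1/151888) = 235775/74956 + 25315/18986 = 3186967645/711557308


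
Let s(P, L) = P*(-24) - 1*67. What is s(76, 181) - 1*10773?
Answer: -12664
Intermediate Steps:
s(P, L) = -67 - 24*P (s(P, L) = -24*P - 67 = -67 - 24*P)
s(76, 181) - 1*10773 = (-67 - 24*76) - 1*10773 = (-67 - 1824) - 10773 = -1891 - 10773 = -12664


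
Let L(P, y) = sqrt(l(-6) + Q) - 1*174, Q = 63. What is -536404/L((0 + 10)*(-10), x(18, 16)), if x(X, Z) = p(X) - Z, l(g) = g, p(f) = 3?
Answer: 31111432/10073 + 536404*sqrt(57)/30219 ≈ 3222.6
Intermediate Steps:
x(X, Z) = 3 - Z
L(P, y) = -174 + sqrt(57) (L(P, y) = sqrt(-6 + 63) - 1*174 = sqrt(57) - 174 = -174 + sqrt(57))
-536404/L((0 + 10)*(-10), x(18, 16)) = -536404/(-174 + sqrt(57))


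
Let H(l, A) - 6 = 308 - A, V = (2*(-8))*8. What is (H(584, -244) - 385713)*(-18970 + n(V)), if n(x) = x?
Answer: 7355690190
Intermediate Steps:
V = -128 (V = -16*8 = -128)
H(l, A) = 314 - A (H(l, A) = 6 + (308 - A) = 314 - A)
(H(584, -244) - 385713)*(-18970 + n(V)) = ((314 - 1*(-244)) - 385713)*(-18970 - 128) = ((314 + 244) - 385713)*(-19098) = (558 - 385713)*(-19098) = -385155*(-19098) = 7355690190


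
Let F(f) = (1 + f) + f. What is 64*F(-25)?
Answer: -3136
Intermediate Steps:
F(f) = 1 + 2*f
64*F(-25) = 64*(1 + 2*(-25)) = 64*(1 - 50) = 64*(-49) = -3136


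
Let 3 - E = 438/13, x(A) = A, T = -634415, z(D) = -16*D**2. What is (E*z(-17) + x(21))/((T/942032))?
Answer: -133714123536/634415 ≈ -2.1077e+5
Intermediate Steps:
E = -399/13 (E = 3 - 438/13 = -399/13 ≈ -30.692)
(E*z(-17) + x(21))/((T/942032)) = (-(-6384)*(-17)**2/13 + 21)/((-634415/942032)) = (-(-6384)*289/13 + 21)/((-634415*1/942032)) = (-399/13*(-4624) + 21)/(-634415/942032) = (1844976/13 + 21)*(-942032/634415) = (1845249/13)*(-942032/634415) = -133714123536/634415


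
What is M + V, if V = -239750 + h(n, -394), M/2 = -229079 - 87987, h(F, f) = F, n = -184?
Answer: -874066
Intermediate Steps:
M = -634132 (M = 2*(-229079 - 87987) = 2*(-317066) = -634132)
V = -239934 (V = -239750 - 184 = -239934)
M + V = -634132 - 239934 = -874066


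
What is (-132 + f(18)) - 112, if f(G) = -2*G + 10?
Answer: -270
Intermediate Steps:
f(G) = 10 - 2*G
(-132 + f(18)) - 112 = (-132 + (10 - 2*18)) - 112 = (-132 + (10 - 36)) - 112 = (-132 - 26) - 112 = -158 - 112 = -270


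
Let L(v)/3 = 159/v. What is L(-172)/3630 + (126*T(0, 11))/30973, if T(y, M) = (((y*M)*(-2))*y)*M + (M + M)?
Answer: 571983933/6446100760 ≈ 0.088733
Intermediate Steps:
L(v) = 477/v (L(v) = 3*(159/v) = 477/v)
T(y, M) = 2*M - 2*M²*y² (T(y, M) = (((M*y)*(-2))*y)*M + 2*M = ((-2*M*y)*y)*M + 2*M = (-2*M*y²)*M + 2*M = -2*M²*y² + 2*M = 2*M - 2*M²*y²)
L(-172)/3630 + (126*T(0, 11))/30973 = (477/(-172))/3630 + (126*(2*11*(1 - 1*11*0²)))/30973 = (477*(-1/172))*(1/3630) + (126*(2*11*(1 - 1*11*0)))*(1/30973) = -477/172*1/3630 + (126*(2*11*(1 + 0)))*(1/30973) = -159/208120 + (126*(2*11*1))*(1/30973) = -159/208120 + (126*22)*(1/30973) = -159/208120 + 2772*(1/30973) = -159/208120 + 2772/30973 = 571983933/6446100760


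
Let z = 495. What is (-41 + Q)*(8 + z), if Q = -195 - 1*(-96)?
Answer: -70420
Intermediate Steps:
Q = -99 (Q = -195 + 96 = -99)
(-41 + Q)*(8 + z) = (-41 - 99)*(8 + 495) = -140*503 = -70420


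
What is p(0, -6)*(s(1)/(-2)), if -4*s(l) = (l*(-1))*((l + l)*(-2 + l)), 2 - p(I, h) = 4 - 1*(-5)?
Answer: -7/4 ≈ -1.7500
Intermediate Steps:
p(I, h) = -7 (p(I, h) = 2 - (4 - 1*(-5)) = 2 - (4 + 5) = 2 - 1*9 = 2 - 9 = -7)
s(l) = l**2*(-2 + l)/2 (s(l) = -l*(-1)*(l + l)*(-2 + l)/4 = -(-l)*(2*l)*(-2 + l)/4 = -(-l)*2*l*(-2 + l)/4 = -(-1)*l**2*(-2 + l)/2 = l**2*(-2 + l)/2)
p(0, -6)*(s(1)/(-2)) = -7*(1/2)*1**2*(-2 + 1)/(-2) = -7*(1/2)*1*(-1)*(-1)/2 = -(-7)*(-1)/(2*2) = -7*1/4 = -7/4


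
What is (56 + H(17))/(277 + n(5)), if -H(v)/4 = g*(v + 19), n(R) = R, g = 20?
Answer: -1412/141 ≈ -10.014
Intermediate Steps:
H(v) = -1520 - 80*v (H(v) = -80*(v + 19) = -80*(19 + v) = -4*(380 + 20*v) = -1520 - 80*v)
(56 + H(17))/(277 + n(5)) = (56 + (-1520 - 80*17))/(277 + 5) = (56 + (-1520 - 1360))/282 = (56 - 2880)*(1/282) = -2824*1/282 = -1412/141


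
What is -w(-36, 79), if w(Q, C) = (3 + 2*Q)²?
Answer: -4761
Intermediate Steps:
-w(-36, 79) = -(3 + 2*(-36))² = -(3 - 72)² = -1*(-69)² = -1*4761 = -4761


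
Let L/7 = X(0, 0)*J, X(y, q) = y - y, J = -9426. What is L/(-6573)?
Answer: 0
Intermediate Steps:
X(y, q) = 0
L = 0 (L = 7*(0*(-9426)) = 7*0 = 0)
L/(-6573) = 0/(-6573) = 0*(-1/6573) = 0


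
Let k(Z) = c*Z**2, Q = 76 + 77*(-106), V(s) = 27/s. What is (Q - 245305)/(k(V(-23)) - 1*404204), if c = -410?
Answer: 134043839/214122806 ≈ 0.62601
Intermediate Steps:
Q = -8086 (Q = 76 - 8162 = -8086)
k(Z) = -410*Z**2
(Q - 245305)/(k(V(-23)) - 1*404204) = (-8086 - 245305)/(-410*(27/(-23))**2 - 1*404204) = -253391/(-410*(27*(-1/23))**2 - 404204) = -253391/(-410*(-27/23)**2 - 404204) = -253391/(-410*729/529 - 404204) = -253391/(-298890/529 - 404204) = -253391/(-214122806/529) = -253391*(-529/214122806) = 134043839/214122806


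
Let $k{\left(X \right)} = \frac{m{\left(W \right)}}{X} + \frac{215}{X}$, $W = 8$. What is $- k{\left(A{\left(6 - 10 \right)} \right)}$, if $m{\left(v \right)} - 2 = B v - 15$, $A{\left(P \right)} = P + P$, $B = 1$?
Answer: $\frac{105}{4} \approx 26.25$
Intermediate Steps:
$A{\left(P \right)} = 2 P$
$m{\left(v \right)} = -13 + v$ ($m{\left(v \right)} = 2 + \left(1 v - 15\right) = 2 + \left(v - 15\right) = 2 + \left(-15 + v\right) = -13 + v$)
$k{\left(X \right)} = \frac{210}{X}$ ($k{\left(X \right)} = \frac{-13 + 8}{X} + \frac{215}{X} = - \frac{5}{X} + \frac{215}{X} = \frac{210}{X}$)
$- k{\left(A{\left(6 - 10 \right)} \right)} = - \frac{210}{2 \left(6 - 10\right)} = - \frac{210}{2 \left(-4\right)} = - \frac{210}{-8} = - \frac{210 \left(-1\right)}{8} = \left(-1\right) \left(- \frac{105}{4}\right) = \frac{105}{4}$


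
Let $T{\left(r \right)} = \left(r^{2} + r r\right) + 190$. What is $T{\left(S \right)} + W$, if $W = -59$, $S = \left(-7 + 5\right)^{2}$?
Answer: $163$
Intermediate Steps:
$S = 4$ ($S = \left(-2\right)^{2} = 4$)
$T{\left(r \right)} = 190 + 2 r^{2}$ ($T{\left(r \right)} = \left(r^{2} + r^{2}\right) + 190 = 2 r^{2} + 190 = 190 + 2 r^{2}$)
$T{\left(S \right)} + W = \left(190 + 2 \cdot 4^{2}\right) - 59 = \left(190 + 2 \cdot 16\right) - 59 = \left(190 + 32\right) - 59 = 222 - 59 = 163$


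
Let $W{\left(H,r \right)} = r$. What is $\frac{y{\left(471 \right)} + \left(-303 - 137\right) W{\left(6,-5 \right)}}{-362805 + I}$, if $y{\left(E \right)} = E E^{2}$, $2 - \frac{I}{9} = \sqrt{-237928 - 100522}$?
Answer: $- \frac{12635787889919}{43880607273} + \frac{522446555 i \sqrt{13538}}{14626869091} \approx -287.96 + 4.1559 i$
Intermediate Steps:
$I = 18 - 45 i \sqrt{13538}$ ($I = 18 - 9 \sqrt{-237928 - 100522} = 18 - 9 \sqrt{-338450} = 18 - 9 \cdot 5 i \sqrt{13538} = 18 - 45 i \sqrt{13538} \approx 18.0 - 5235.9 i$)
$y{\left(E \right)} = E^{3}$
$\frac{y{\left(471 \right)} + \left(-303 - 137\right) W{\left(6,-5 \right)}}{-362805 + I} = \frac{471^{3} + \left(-303 - 137\right) \left(-5\right)}{-362805 + \left(18 - 45 i \sqrt{13538}\right)} = \frac{104487111 - -2200}{-362787 - 45 i \sqrt{13538}} = \frac{104487111 + 2200}{-362787 - 45 i \sqrt{13538}} = \frac{104489311}{-362787 - 45 i \sqrt{13538}}$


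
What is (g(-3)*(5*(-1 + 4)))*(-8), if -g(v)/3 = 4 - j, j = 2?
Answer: 720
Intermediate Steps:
g(v) = -6 (g(v) = -3*(4 - 1*2) = -3*(4 - 2) = -3*2 = -6)
(g(-3)*(5*(-1 + 4)))*(-8) = -30*(-1 + 4)*(-8) = -30*3*(-8) = -6*15*(-8) = -90*(-8) = 720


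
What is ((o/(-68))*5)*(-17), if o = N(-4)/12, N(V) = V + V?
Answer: -⅚ ≈ -0.83333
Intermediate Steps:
N(V) = 2*V
o = -⅔ (o = (2*(-4))/12 = -8*1/12 = -⅔ ≈ -0.66667)
((o/(-68))*5)*(-17) = (-⅔/(-68)*5)*(-17) = (-⅔*(-1/68)*5)*(-17) = ((1/102)*5)*(-17) = (5/102)*(-17) = -⅚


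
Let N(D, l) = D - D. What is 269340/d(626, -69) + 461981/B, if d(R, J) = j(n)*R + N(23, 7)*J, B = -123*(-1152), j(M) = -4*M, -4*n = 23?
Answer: 22408001539/1020069504 ≈ 21.967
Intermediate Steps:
n = -23/4 (n = -¼*23 = -23/4 ≈ -5.7500)
N(D, l) = 0
B = 141696
d(R, J) = 23*R (d(R, J) = (-4*(-23/4))*R + 0*J = 23*R + 0 = 23*R)
269340/d(626, -69) + 461981/B = 269340/((23*626)) + 461981/141696 = 269340/14398 + 461981*(1/141696) = 269340*(1/14398) + 461981/141696 = 134670/7199 + 461981/141696 = 22408001539/1020069504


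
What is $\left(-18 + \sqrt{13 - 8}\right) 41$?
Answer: $-738 + 41 \sqrt{5} \approx -646.32$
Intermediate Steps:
$\left(-18 + \sqrt{13 - 8}\right) 41 = \left(-18 + \sqrt{5}\right) 41 = -738 + 41 \sqrt{5}$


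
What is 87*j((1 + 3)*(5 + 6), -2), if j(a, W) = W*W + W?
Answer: 174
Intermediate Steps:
j(a, W) = W + W² (j(a, W) = W² + W = W + W²)
87*j((1 + 3)*(5 + 6), -2) = 87*(-2*(1 - 2)) = 87*(-2*(-1)) = 87*2 = 174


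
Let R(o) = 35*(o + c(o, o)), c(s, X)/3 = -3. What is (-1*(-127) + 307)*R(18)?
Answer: 136710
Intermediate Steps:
c(s, X) = -9 (c(s, X) = 3*(-3) = -9)
R(o) = -315 + 35*o (R(o) = 35*(o - 9) = 35*(-9 + o) = -315 + 35*o)
(-1*(-127) + 307)*R(18) = (-1*(-127) + 307)*(-315 + 35*18) = (127 + 307)*(-315 + 630) = 434*315 = 136710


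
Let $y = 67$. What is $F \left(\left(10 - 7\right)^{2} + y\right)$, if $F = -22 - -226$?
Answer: $15504$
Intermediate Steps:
$F = 204$ ($F = -22 + 226 = 204$)
$F \left(\left(10 - 7\right)^{2} + y\right) = 204 \left(\left(10 - 7\right)^{2} + 67\right) = 204 \left(3^{2} + 67\right) = 204 \left(9 + 67\right) = 204 \cdot 76 = 15504$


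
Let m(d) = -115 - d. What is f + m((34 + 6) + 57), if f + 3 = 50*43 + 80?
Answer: 2015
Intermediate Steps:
f = 2227 (f = -3 + (50*43 + 80) = -3 + (2150 + 80) = -3 + 2230 = 2227)
f + m((34 + 6) + 57) = 2227 + (-115 - ((34 + 6) + 57)) = 2227 + (-115 - (40 + 57)) = 2227 + (-115 - 1*97) = 2227 + (-115 - 97) = 2227 - 212 = 2015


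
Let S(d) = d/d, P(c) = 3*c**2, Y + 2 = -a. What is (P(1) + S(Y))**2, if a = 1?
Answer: 16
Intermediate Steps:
Y = -3 (Y = -2 - 1*1 = -2 - 1 = -3)
S(d) = 1
(P(1) + S(Y))**2 = (3*1**2 + 1)**2 = (3*1 + 1)**2 = (3 + 1)**2 = 4**2 = 16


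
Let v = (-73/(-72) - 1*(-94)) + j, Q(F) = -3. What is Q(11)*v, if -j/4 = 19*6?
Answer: 25991/24 ≈ 1083.0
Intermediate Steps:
j = -456 (j = -76*6 = -4*114 = -456)
v = -25991/72 (v = (-73/(-72) - 1*(-94)) - 456 = (-73*(-1/72) + 94) - 456 = (73/72 + 94) - 456 = 6841/72 - 456 = -25991/72 ≈ -360.99)
Q(11)*v = -3*(-25991/72) = 25991/24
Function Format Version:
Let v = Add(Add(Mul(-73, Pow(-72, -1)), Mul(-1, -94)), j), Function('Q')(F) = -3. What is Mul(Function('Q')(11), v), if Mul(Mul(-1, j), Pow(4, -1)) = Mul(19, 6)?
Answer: Rational(25991, 24) ≈ 1083.0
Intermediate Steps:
j = -456 (j = Mul(-4, Mul(19, 6)) = Mul(-4, 114) = -456)
v = Rational(-25991, 72) (v = Add(Add(Mul(-73, Pow(-72, -1)), Mul(-1, -94)), -456) = Add(Add(Mul(-73, Rational(-1, 72)), 94), -456) = Add(Add(Rational(73, 72), 94), -456) = Add(Rational(6841, 72), -456) = Rational(-25991, 72) ≈ -360.99)
Mul(Function('Q')(11), v) = Mul(-3, Rational(-25991, 72)) = Rational(25991, 24)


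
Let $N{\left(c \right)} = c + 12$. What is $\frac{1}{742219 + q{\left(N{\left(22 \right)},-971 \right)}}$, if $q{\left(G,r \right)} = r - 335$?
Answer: $\frac{1}{740913} \approx 1.3497 \cdot 10^{-6}$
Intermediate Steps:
$N{\left(c \right)} = 12 + c$
$q{\left(G,r \right)} = -335 + r$ ($q{\left(G,r \right)} = r - 335 = -335 + r$)
$\frac{1}{742219 + q{\left(N{\left(22 \right)},-971 \right)}} = \frac{1}{742219 - 1306} = \frac{1}{740913}$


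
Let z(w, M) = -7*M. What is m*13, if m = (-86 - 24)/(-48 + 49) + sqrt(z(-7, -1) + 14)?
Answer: -1430 + 13*sqrt(21) ≈ -1370.4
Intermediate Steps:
m = -110 + sqrt(21) (m = (-86 - 24)/(-48 + 49) + sqrt(-7*(-1) + 14) = -110/1 + sqrt(7 + 14) = -110*1 + sqrt(21) = -110 + sqrt(21) ≈ -105.42)
m*13 = (-110 + sqrt(21))*13 = -1430 + 13*sqrt(21)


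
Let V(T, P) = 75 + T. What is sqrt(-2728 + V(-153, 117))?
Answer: I*sqrt(2806) ≈ 52.972*I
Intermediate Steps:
sqrt(-2728 + V(-153, 117)) = sqrt(-2728 + (75 - 153)) = sqrt(-2728 - 78) = sqrt(-2806) = I*sqrt(2806)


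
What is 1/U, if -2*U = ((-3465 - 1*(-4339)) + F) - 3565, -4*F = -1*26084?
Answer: -1/1915 ≈ -0.00052219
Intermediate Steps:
F = 6521 (F = -(-1)*26084/4 = -¼*(-26084) = 6521)
U = -1915 (U = -(((-3465 - 1*(-4339)) + 6521) - 3565)/2 = -(((-3465 + 4339) + 6521) - 3565)/2 = -((874 + 6521) - 3565)/2 = -(7395 - 3565)/2 = -½*3830 = -1915)
1/U = 1/(-1915) = -1/1915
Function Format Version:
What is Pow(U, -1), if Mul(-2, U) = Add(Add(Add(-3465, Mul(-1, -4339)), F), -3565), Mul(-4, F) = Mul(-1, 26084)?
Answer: Rational(-1, 1915) ≈ -0.00052219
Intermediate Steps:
F = 6521 (F = Mul(Rational(-1, 4), Mul(-1, 26084)) = Mul(Rational(-1, 4), -26084) = 6521)
U = -1915 (U = Mul(Rational(-1, 2), Add(Add(Add(-3465, Mul(-1, -4339)), 6521), -3565)) = Mul(Rational(-1, 2), Add(Add(Add(-3465, 4339), 6521), -3565)) = Mul(Rational(-1, 2), Add(Add(874, 6521), -3565)) = Mul(Rational(-1, 2), Add(7395, -3565)) = Mul(Rational(-1, 2), 3830) = -1915)
Pow(U, -1) = Pow(-1915, -1) = Rational(-1, 1915)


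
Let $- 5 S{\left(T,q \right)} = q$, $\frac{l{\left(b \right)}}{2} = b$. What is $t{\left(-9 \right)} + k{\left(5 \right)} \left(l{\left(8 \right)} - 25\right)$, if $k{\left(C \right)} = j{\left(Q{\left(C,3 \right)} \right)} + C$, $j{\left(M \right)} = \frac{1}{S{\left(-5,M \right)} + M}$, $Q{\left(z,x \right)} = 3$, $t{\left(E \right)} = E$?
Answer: $- \frac{231}{4} \approx -57.75$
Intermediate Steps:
$l{\left(b \right)} = 2 b$
$S{\left(T,q \right)} = - \frac{q}{5}$
$j{\left(M \right)} = \frac{5}{4 M}$ ($j{\left(M \right)} = \frac{1}{- \frac{M}{5} + M} = \frac{1}{\frac{4}{5} M} = \frac{5}{4 M}$)
$k{\left(C \right)} = \frac{5}{12} + C$ ($k{\left(C \right)} = \frac{5}{4 \cdot 3} + C = \frac{5}{4} \cdot \frac{1}{3} + C = \frac{5}{12} + C$)
$t{\left(-9 \right)} + k{\left(5 \right)} \left(l{\left(8 \right)} - 25\right) = -9 + \left(\frac{5}{12} + 5\right) \left(2 \cdot 8 - 25\right) = -9 + \frac{65 \left(16 - 25\right)}{12} = -9 + \frac{65}{12} \left(-9\right) = -9 - \frac{195}{4} = - \frac{231}{4}$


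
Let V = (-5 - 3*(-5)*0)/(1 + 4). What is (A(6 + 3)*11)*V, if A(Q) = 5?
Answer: -55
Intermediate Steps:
V = -1 (V = (-5 + 15*0)/5 = (-5 + 0)*(⅕) = -5*⅕ = -1)
(A(6 + 3)*11)*V = (5*11)*(-1) = 55*(-1) = -55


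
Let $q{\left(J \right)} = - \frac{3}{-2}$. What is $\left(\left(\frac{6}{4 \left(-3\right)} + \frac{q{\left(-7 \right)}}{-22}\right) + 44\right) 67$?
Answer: $\frac{128037}{44} \approx 2909.9$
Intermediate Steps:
$q{\left(J \right)} = \frac{3}{2}$ ($q{\left(J \right)} = \left(-3\right) \left(- \frac{1}{2}\right) = \frac{3}{2}$)
$\left(\left(\frac{6}{4 \left(-3\right)} + \frac{q{\left(-7 \right)}}{-22}\right) + 44\right) 67 = \left(\left(\frac{6}{4 \left(-3\right)} + \frac{3}{2 \left(-22\right)}\right) + 44\right) 67 = \left(\left(\frac{6}{-12} + \frac{3}{2} \left(- \frac{1}{22}\right)\right) + 44\right) 67 = \left(\left(6 \left(- \frac{1}{12}\right) - \frac{3}{44}\right) + 44\right) 67 = \left(\left(- \frac{1}{2} - \frac{3}{44}\right) + 44\right) 67 = \left(- \frac{25}{44} + 44\right) 67 = \frac{1911}{44} \cdot 67 = \frac{128037}{44}$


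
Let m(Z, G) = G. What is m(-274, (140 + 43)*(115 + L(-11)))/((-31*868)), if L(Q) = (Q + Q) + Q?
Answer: -7503/13454 ≈ -0.55768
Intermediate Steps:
L(Q) = 3*Q (L(Q) = 2*Q + Q = 3*Q)
m(-274, (140 + 43)*(115 + L(-11)))/((-31*868)) = ((140 + 43)*(115 + 3*(-11)))/((-31*868)) = (183*(115 - 33))/(-26908) = (183*82)*(-1/26908) = 15006*(-1/26908) = -7503/13454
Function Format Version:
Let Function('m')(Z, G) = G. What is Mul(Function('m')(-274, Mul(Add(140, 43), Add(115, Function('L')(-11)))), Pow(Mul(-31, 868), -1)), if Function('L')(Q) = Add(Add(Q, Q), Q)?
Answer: Rational(-7503, 13454) ≈ -0.55768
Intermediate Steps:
Function('L')(Q) = Mul(3, Q) (Function('L')(Q) = Add(Mul(2, Q), Q) = Mul(3, Q))
Mul(Function('m')(-274, Mul(Add(140, 43), Add(115, Function('L')(-11)))), Pow(Mul(-31, 868), -1)) = Mul(Mul(Add(140, 43), Add(115, Mul(3, -11))), Pow(Mul(-31, 868), -1)) = Mul(Mul(183, Add(115, -33)), Pow(-26908, -1)) = Mul(Mul(183, 82), Rational(-1, 26908)) = Mul(15006, Rational(-1, 26908)) = Rational(-7503, 13454)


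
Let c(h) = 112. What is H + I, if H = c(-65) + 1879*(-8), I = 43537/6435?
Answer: -7382051/495 ≈ -14913.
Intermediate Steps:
I = 3349/495 (I = 43537*(1/6435) = 3349/495 ≈ 6.7657)
H = -14920 (H = 112 + 1879*(-8) = 112 - 15032 = -14920)
H + I = -14920 + 3349/495 = -7382051/495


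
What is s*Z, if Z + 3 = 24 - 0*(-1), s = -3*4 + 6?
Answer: -126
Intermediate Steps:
s = -6 (s = -12 + 6 = -6)
Z = 21 (Z = -3 + (24 - 0*(-1)) = -3 + (24 - 1*0) = -3 + (24 + 0) = -3 + 24 = 21)
s*Z = -6*21 = -126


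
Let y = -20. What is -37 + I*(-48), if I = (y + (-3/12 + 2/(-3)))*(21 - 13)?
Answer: 7995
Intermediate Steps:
I = -502/3 (I = (-20 + (-3/12 + 2/(-3)))*(21 - 13) = (-20 + (-3*1/12 + 2*(-1/3)))*8 = (-20 + (-1/4 - 2/3))*8 = (-20 - 11/12)*8 = -251/12*8 = -502/3 ≈ -167.33)
-37 + I*(-48) = -37 - 502/3*(-48) = -37 + 8032 = 7995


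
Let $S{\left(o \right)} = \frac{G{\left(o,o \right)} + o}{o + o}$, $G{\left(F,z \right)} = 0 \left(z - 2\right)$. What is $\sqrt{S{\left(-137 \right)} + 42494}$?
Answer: $\frac{\sqrt{169978}}{2} \approx 206.14$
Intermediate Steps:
$G{\left(F,z \right)} = 0$ ($G{\left(F,z \right)} = 0 \left(-2 + z\right) = 0$)
$S{\left(o \right)} = \frac{1}{2}$ ($S{\left(o \right)} = \frac{0 + o}{o + o} = \frac{o}{2 o} = o \frac{1}{2 o} = \frac{1}{2}$)
$\sqrt{S{\left(-137 \right)} + 42494} = \sqrt{\frac{1}{2} + 42494} = \sqrt{\frac{84989}{2}} = \frac{\sqrt{169978}}{2}$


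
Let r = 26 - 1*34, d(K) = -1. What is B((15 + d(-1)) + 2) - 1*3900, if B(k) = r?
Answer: -3908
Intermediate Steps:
r = -8 (r = 26 - 34 = -8)
B(k) = -8
B((15 + d(-1)) + 2) - 1*3900 = -8 - 1*3900 = -8 - 3900 = -3908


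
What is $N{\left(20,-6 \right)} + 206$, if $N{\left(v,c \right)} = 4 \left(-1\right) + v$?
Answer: $222$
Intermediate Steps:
$N{\left(v,c \right)} = -4 + v$
$N{\left(20,-6 \right)} + 206 = \left(-4 + 20\right) + 206 = 16 + 206 = 222$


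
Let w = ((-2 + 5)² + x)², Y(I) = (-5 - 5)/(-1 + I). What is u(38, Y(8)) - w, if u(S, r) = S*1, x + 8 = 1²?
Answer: 34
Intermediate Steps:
x = -7 (x = -8 + 1² = -8 + 1 = -7)
Y(I) = -10/(-1 + I)
w = 4 (w = ((-2 + 5)² - 7)² = (3² - 7)² = (9 - 7)² = 2² = 4)
u(S, r) = S
u(38, Y(8)) - w = 38 - 1*4 = 38 - 4 = 34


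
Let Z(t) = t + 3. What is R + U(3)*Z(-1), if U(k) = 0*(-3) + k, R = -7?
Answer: -1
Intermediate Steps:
Z(t) = 3 + t
U(k) = k (U(k) = 0 + k = k)
R + U(3)*Z(-1) = -7 + 3*(3 - 1) = -7 + 3*2 = -7 + 6 = -1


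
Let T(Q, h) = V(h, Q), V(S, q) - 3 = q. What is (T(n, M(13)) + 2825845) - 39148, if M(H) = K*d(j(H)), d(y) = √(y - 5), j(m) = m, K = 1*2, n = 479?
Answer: 2787179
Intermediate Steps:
K = 2
d(y) = √(-5 + y)
M(H) = 2*√(-5 + H)
V(S, q) = 3 + q
T(Q, h) = 3 + Q
(T(n, M(13)) + 2825845) - 39148 = ((3 + 479) + 2825845) - 39148 = (482 + 2825845) - 39148 = 2826327 - 39148 = 2787179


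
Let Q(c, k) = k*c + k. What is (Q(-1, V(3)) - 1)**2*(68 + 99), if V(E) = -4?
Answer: 167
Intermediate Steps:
Q(c, k) = k + c*k (Q(c, k) = c*k + k = k + c*k)
(Q(-1, V(3)) - 1)**2*(68 + 99) = (-4*(1 - 1) - 1)**2*(68 + 99) = (-4*0 - 1)**2*167 = (0 - 1)**2*167 = (-1)**2*167 = 1*167 = 167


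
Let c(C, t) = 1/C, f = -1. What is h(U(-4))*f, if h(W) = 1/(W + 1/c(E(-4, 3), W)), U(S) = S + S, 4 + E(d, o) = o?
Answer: ⅑ ≈ 0.11111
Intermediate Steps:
E(d, o) = -4 + o
U(S) = 2*S
h(W) = 1/(-1 + W) (h(W) = 1/(W + 1/(1/(-4 + 3))) = 1/(W + 1/(1/(-1))) = 1/(W + 1/(-1)) = 1/(W - 1) = 1/(-1 + W))
h(U(-4))*f = -1/(-1 + 2*(-4)) = -1/(-1 - 8) = -1/(-9) = -⅑*(-1) = ⅑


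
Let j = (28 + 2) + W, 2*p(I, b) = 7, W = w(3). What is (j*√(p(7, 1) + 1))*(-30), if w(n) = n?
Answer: -1485*√2 ≈ -2100.1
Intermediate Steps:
W = 3
p(I, b) = 7/2 (p(I, b) = (½)*7 = 7/2)
j = 33 (j = (28 + 2) + 3 = 30 + 3 = 33)
(j*√(p(7, 1) + 1))*(-30) = (33*√(7/2 + 1))*(-30) = (33*√(9/2))*(-30) = (33*(3*√2/2))*(-30) = (99*√2/2)*(-30) = -1485*√2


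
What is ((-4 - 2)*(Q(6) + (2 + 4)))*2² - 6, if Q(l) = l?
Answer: -294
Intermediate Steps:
((-4 - 2)*(Q(6) + (2 + 4)))*2² - 6 = ((-4 - 2)*(6 + (2 + 4)))*2² - 6 = -6*(6 + 6)*4 - 6 = -6*12*4 - 6 = -72*4 - 6 = -288 - 6 = -294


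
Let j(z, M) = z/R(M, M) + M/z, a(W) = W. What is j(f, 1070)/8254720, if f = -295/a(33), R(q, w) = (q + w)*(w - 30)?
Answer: -103733439001/7153941861580800 ≈ -1.4500e-5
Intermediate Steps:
R(q, w) = (-30 + w)*(q + w) (R(q, w) = (q + w)*(-30 + w) = (-30 + w)*(q + w))
f = -295/33 ≈ -8.9394
j(z, M) = M/z + z/(-60*M + 2*M²) (j(z, M) = z/(M² - 30*M - 30*M + M*M) + M/z = z/(M² - 30*M - 30*M + M²) + M/z = z/(-60*M + 2*M²) + M/z = M/z + z/(-60*M + 2*M²))
j(f, 1070)/8254720 = ((½)*((-295/33)² + 2*1070²*(-30 + 1070))/(1070*(-295/33)*(-30 + 1070)))/8254720 = ((½)*(1/1070)*(-33/295)*(87025/1089 + 2*1144900*1040)/1040)*(1/8254720) = ((½)*(1/1070)*(-33/295)*(1/1040)*(87025/1089 + 2381392000))*(1/8254720) = ((½)*(1/1070)*(-33/295)*(1/1040)*(2593335975025/1089))*(1/8254720) = -103733439001/866648640*1/8254720 = -103733439001/7153941861580800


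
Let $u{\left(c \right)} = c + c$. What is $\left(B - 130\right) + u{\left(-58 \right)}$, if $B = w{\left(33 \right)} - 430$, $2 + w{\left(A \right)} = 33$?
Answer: $-645$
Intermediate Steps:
$u{\left(c \right)} = 2 c$
$w{\left(A \right)} = 31$ ($w{\left(A \right)} = -2 + 33 = 31$)
$B = -399$ ($B = 31 - 430 = -399$)
$\left(B - 130\right) + u{\left(-58 \right)} = \left(-399 - 130\right) + 2 \left(-58\right) = -529 - 116 = -645$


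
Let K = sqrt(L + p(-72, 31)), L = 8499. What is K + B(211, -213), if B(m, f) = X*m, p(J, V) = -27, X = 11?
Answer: 2321 + 2*sqrt(2118) ≈ 2413.0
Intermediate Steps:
B(m, f) = 11*m
K = 2*sqrt(2118) (K = sqrt(8499 - 27) = sqrt(8472) = 2*sqrt(2118) ≈ 92.043)
K + B(211, -213) = 2*sqrt(2118) + 11*211 = 2*sqrt(2118) + 2321 = 2321 + 2*sqrt(2118)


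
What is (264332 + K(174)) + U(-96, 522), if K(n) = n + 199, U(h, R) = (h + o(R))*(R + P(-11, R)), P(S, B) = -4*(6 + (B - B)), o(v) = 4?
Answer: 218889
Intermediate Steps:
P(S, B) = -24 (P(S, B) = -4*(6 + 0) = -4*6 = -24)
U(h, R) = (-24 + R)*(4 + h) (U(h, R) = (h + 4)*(R - 24) = (4 + h)*(-24 + R) = (-24 + R)*(4 + h))
K(n) = 199 + n
(264332 + K(174)) + U(-96, 522) = (264332 + (199 + 174)) + (-96 - 24*(-96) + 4*522 + 522*(-96)) = (264332 + 373) + (-96 + 2304 + 2088 - 50112) = 264705 - 45816 = 218889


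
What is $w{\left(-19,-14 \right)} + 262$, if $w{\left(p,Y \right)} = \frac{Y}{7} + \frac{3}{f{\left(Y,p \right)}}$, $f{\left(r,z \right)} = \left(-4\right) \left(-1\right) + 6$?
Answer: $\frac{2603}{10} \approx 260.3$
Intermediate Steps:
$f{\left(r,z \right)} = 10$ ($f{\left(r,z \right)} = 4 + 6 = 10$)
$w{\left(p,Y \right)} = \frac{3}{10} + \frac{Y}{7}$ ($w{\left(p,Y \right)} = \frac{Y}{7} + \frac{3}{10} = \frac{3}{10} + \frac{Y}{7}$)
$w{\left(-19,-14 \right)} + 262 = \left(\frac{3}{10} + \frac{1}{7} \left(-14\right)\right) + 262 = \left(\frac{3}{10} - 2\right) + 262 = - \frac{17}{10} + 262 = \frac{2603}{10}$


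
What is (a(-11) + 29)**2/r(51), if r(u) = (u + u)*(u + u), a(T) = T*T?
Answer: 625/289 ≈ 2.1626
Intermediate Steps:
a(T) = T**2
r(u) = 4*u**2 (r(u) = (2*u)*(2*u) = 4*u**2)
(a(-11) + 29)**2/r(51) = ((-11)**2 + 29)**2/((4*51**2)) = (121 + 29)**2/((4*2601)) = 150**2/10404 = 22500*(1/10404) = 625/289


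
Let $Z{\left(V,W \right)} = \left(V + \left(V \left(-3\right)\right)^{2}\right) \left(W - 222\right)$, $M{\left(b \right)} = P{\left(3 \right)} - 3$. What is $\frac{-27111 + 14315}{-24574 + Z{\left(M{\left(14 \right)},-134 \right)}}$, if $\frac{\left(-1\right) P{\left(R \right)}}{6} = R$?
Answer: $\frac{6398}{715031} \approx 0.0089479$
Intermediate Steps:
$P{\left(R \right)} = - 6 R$
$M{\left(b \right)} = -21$ ($M{\left(b \right)} = \left(-6\right) 3 - 3 = -18 - 3 = -21$)
$Z{\left(V,W \right)} = \left(-222 + W\right) \left(V + 9 V^{2}\right)$ ($Z{\left(V,W \right)} = \left(V + \left(- 3 V\right)^{2}\right) \left(-222 + W\right) = \left(V + 9 V^{2}\right) \left(-222 + W\right) = \left(-222 + W\right) \left(V + 9 V^{2}\right)$)
$\frac{-27111 + 14315}{-24574 + Z{\left(M{\left(14 \right)},-134 \right)}} = \frac{-27111 + 14315}{-24574 - 21 \left(-222 - 134 - -41958 + 9 \left(-21\right) \left(-134\right)\right)} = - \frac{12796}{-24574 - 21 \left(-222 - 134 + 41958 + 25326\right)} = - \frac{12796}{-24574 - 1405488} = - \frac{12796}{-1430062} = \left(-12796\right) \left(- \frac{1}{1430062}\right) = \frac{6398}{715031}$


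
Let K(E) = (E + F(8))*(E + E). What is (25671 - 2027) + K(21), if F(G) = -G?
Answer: 24190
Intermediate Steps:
K(E) = 2*E*(-8 + E) (K(E) = (E - 1*8)*(E + E) = (E - 8)*(2*E) = (-8 + E)*(2*E) = 2*E*(-8 + E))
(25671 - 2027) + K(21) = (25671 - 2027) + 2*21*(-8 + 21) = 23644 + 2*21*13 = 23644 + 546 = 24190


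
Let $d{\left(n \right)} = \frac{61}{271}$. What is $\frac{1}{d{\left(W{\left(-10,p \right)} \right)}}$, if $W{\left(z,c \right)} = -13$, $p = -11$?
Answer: $\frac{271}{61} \approx 4.4426$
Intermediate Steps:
$d{\left(n \right)} = \frac{61}{271}$ ($d{\left(n \right)} = 61 \cdot \frac{1}{271} = \frac{61}{271}$)
$\frac{1}{d{\left(W{\left(-10,p \right)} \right)}} = \frac{1}{\frac{61}{271}} = \frac{271}{61}$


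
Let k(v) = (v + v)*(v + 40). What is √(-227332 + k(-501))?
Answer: √234590 ≈ 484.34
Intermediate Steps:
k(v) = 2*v*(40 + v) (k(v) = (2*v)*(40 + v) = 2*v*(40 + v))
√(-227332 + k(-501)) = √(-227332 + 2*(-501)*(40 - 501)) = √(-227332 + 2*(-501)*(-461)) = √(-227332 + 461922) = √234590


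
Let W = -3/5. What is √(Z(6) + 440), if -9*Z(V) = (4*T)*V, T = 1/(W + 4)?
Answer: 40*√714/51 ≈ 20.957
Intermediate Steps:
W = -⅗ (W = -3*⅕ = -⅗ ≈ -0.60000)
T = 5/17 (T = 1/(-⅗ + 4) = 1/(17/5) = 5/17 ≈ 0.29412)
Z(V) = -20*V/153 (Z(V) = -4*(5/17)*V/9 = -20*V/153)
√(Z(6) + 440) = √(-20/153*6 + 440) = √(-40/51 + 440) = √(22400/51) = 40*√714/51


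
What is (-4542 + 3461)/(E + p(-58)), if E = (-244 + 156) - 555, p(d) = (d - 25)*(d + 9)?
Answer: -1081/3424 ≈ -0.31571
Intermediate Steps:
p(d) = (-25 + d)*(9 + d)
E = -643 (E = -88 - 555 = -643)
(-4542 + 3461)/(E + p(-58)) = (-4542 + 3461)/(-643 + (-225 + (-58)² - 16*(-58))) = -1081/(-643 + (-225 + 3364 + 928)) = -1081/(-643 + 4067) = -1081/3424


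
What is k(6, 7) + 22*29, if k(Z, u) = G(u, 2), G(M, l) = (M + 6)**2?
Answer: 807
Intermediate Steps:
G(M, l) = (6 + M)**2
k(Z, u) = (6 + u)**2
k(6, 7) + 22*29 = (6 + 7)**2 + 22*29 = 13**2 + 638 = 169 + 638 = 807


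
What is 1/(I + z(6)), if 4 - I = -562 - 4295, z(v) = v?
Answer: 1/4867 ≈ 0.00020547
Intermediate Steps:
I = 4861 (I = 4 - (-562 - 4295) = 4 - 1*(-4857) = 4 + 4857 = 4861)
1/(I + z(6)) = 1/(4861 + 6) = 1/4867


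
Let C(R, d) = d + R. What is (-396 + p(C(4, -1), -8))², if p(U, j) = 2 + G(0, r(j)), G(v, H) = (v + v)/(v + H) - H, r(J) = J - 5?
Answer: 145161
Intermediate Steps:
C(R, d) = R + d
r(J) = -5 + J
G(v, H) = -H + 2*v/(H + v) (G(v, H) = (2*v)/(H + v) - H = 2*v/(H + v) - H = -H + 2*v/(H + v))
p(U, j) = 7 - j (p(U, j) = 2 + (-(-5 + j)² + 2*0 - 1*(-5 + j)*0)/((-5 + j) + 0) = 2 + (-(-5 + j)² + 0 + 0)/(-5 + j) = 2 + (-(-5 + j)²)/(-5 + j) = 2 + (5 - j) = 7 - j)
(-396 + p(C(4, -1), -8))² = (-396 + (7 - 1*(-8)))² = (-396 + (7 + 8))² = (-396 + 15)² = (-381)² = 145161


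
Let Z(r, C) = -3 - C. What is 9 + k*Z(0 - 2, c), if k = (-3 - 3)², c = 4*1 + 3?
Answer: -351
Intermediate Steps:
c = 7 (c = 4 + 3 = 7)
k = 36 (k = (-6)² = 36)
9 + k*Z(0 - 2, c) = 9 + 36*(-3 - 1*7) = 9 + 36*(-3 - 7) = 9 + 36*(-10) = 9 - 360 = -351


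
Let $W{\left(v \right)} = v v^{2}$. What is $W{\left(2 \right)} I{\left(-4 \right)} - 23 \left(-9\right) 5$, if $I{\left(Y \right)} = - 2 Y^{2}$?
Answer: $779$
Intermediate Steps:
$W{\left(v \right)} = v^{3}$
$W{\left(2 \right)} I{\left(-4 \right)} - 23 \left(-9\right) 5 = 2^{3} \left(- 2 \left(-4\right)^{2}\right) - 23 \left(-9\right) 5 = 8 \left(\left(-2\right) 16\right) - \left(-207\right) 5 = 8 \left(-32\right) - -1035 = -256 + 1035 = 779$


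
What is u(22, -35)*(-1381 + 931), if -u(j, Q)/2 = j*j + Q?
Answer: 404100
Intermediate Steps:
u(j, Q) = -2*Q - 2*j² (u(j, Q) = -2*(j*j + Q) = -2*(j² + Q) = -2*(Q + j²) = -2*Q - 2*j²)
u(22, -35)*(-1381 + 931) = (-2*(-35) - 2*22²)*(-1381 + 931) = (70 - 2*484)*(-450) = (70 - 968)*(-450) = -898*(-450) = 404100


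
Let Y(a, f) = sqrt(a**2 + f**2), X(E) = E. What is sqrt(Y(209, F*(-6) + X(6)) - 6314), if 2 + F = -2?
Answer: sqrt(-6314 + sqrt(44581)) ≈ 78.121*I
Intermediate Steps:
F = -4 (F = -2 - 2 = -4)
sqrt(Y(209, F*(-6) + X(6)) - 6314) = sqrt(sqrt(209**2 + (-4*(-6) + 6)**2) - 6314) = sqrt(sqrt(43681 + (24 + 6)**2) - 6314) = sqrt(sqrt(43681 + 30**2) - 6314) = sqrt(sqrt(43681 + 900) - 6314) = sqrt(sqrt(44581) - 6314) = sqrt(-6314 + sqrt(44581))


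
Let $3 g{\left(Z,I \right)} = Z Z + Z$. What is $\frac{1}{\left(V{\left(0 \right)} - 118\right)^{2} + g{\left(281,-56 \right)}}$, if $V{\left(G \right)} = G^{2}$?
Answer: $\frac{1}{40338} \approx 2.4791 \cdot 10^{-5}$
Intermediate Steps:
$g{\left(Z,I \right)} = \frac{Z}{3} + \frac{Z^{2}}{3}$ ($g{\left(Z,I \right)} = \frac{Z Z + Z}{3} = \frac{Z^{2} + Z}{3} = \frac{Z + Z^{2}}{3} = \frac{Z}{3} + \frac{Z^{2}}{3}$)
$\frac{1}{\left(V{\left(0 \right)} - 118\right)^{2} + g{\left(281,-56 \right)}} = \frac{1}{\left(0^{2} - 118\right)^{2} + \frac{1}{3} \cdot 281 \left(1 + 281\right)} = \frac{1}{\left(0 - 118\right)^{2} + \frac{1}{3} \cdot 281 \cdot 282} = \frac{1}{\left(-118\right)^{2} + 26414} = \frac{1}{13924 + 26414} = \frac{1}{40338}$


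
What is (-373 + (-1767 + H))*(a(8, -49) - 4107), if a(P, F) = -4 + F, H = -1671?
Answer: 15853760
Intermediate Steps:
(-373 + (-1767 + H))*(a(8, -49) - 4107) = (-373 + (-1767 - 1671))*((-4 - 49) - 4107) = (-373 - 3438)*(-53 - 4107) = -3811*(-4160) = 15853760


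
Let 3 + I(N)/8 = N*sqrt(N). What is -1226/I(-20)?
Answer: 1839/32036 - 6130*I*sqrt(5)/8009 ≈ 0.057404 - 1.7115*I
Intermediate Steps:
I(N) = -24 + 8*N**(3/2) (I(N) = -24 + 8*(N*sqrt(N)) = -24 + 8*N**(3/2))
-1226/I(-20) = -1226/(-24 + 8*(-20)**(3/2)) = -1226/(-24 + 8*(-40*I*sqrt(5))) = -1226/(-24 - 320*I*sqrt(5))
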